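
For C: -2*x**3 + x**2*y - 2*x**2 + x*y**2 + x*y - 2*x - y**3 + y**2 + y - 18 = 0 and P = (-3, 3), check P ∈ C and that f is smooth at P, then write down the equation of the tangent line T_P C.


Tangent line at P: -50*x - 32*y - 54 = 0.

Step 1: f(-3, 3) = 0, so P lies on C.
Step 2: partial derivatives
  f_x(x, y) = -6*x**2 + 2*x*y - 4*x + y**2 + y - 2, f_y(x, y) = x**2 + 2*x*y + x - 3*y**2 + 2*y + 1.
  f_x(P) = -50, f_y(P) = -32 (gradient nonzero, so P is smooth).
Step 3: tangent line at P: -50·(x − -3) + -32·(y − 3) = 0.
Expanding: -50*x - 32*y - 54 = 0.


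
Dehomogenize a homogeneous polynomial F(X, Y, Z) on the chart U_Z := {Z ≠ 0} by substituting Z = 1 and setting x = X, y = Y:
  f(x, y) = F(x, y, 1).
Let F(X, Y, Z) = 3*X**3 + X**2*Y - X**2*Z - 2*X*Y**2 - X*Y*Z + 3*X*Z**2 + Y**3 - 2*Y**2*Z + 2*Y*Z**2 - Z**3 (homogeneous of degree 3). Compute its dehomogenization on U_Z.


f(x, y) = 3*x**3 + x**2*y - x**2 - 2*x*y**2 - x*y + 3*x + y**3 - 2*y**2 + 2*y - 1

On U_Z we set Z = 1. Each monomial c·X^i·Y^j·Z^k in F becomes c·x^i·y^j·1^k = c·x^i·y^j.
Substituting Z = 1: F(X, Y, 1) = 3*x**3 + x**2*y - x**2 - 2*x*y**2 - x*y + 3*x + y**3 - 2*y**2 + 2*y - 1.
Note: deg(f) ≤ deg(F) = 3; strict inequality happens when F is divisible by Z (lost terms).


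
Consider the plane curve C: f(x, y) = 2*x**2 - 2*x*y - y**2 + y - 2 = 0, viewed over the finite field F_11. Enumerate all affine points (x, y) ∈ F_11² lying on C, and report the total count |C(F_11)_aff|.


Affine F_11-points: {(0, 5), (0, 7), (1, 0), (1, 10), (2, 4), (3, 8), (3, 9), (4, 1), (4, 3), (5, 5), (5, 8), (6, 2), (6, 9), (7, 2), (7, 7), (8, 1), (8, 6), (9, 6), (9, 10), (10, 0), (10, 3)}; count = 21.

For each of the 121 pairs (x, y) ∈ F_11², evaluate f(x, y) mod 11. Record the zeros.
  x = 0: [0↦9, 1↦9, 2↦7, 3↦3, 4↦8, 5↦0, 6↦1, 7↦0, 8↦8, 9↦3, 10↦7]  zeros at y ∈ {5, 7}
  x = 1: [0↦0, 1↦9, 2↦5, 3↦10, 4↦2, 5↦3, 6↦2, 7↦10, 8↦5, 9↦9, 10↦0]  zeros at y ∈ {0, 10}
  x = 2: [0↦6, 1↦2, 2↦7, 3↦10, 4↦0, 5↦10, 6↦7, 7↦2, 8↦6, 9↦8, 10↦8]  zeros at y ∈ {4}
  x = 3: [0↦5, 1↦10, 2↦2, 3↦3, 4↦2, 5↦10, 6↦5, 7↦9, 8↦0, 9↦0, 10↦9]  zeros at y ∈ {8, 9}
  x = 4: [0↦8, 1↦0, 2↦1, 3↦0, 4↦8, 5↦3, 6↦7, 7↦9, 8↦9, 9↦7, 10↦3]  zeros at y ∈ {1, 3}
  x = 5: [0↦4, 1↦5, 2↦4, 3↦1, 4↦7, 5↦0, 6↦2, 7↦2, 8↦0, 9↦7, 10↦1]  zeros at y ∈ {5, 8}
  x = 6: [0↦4, 1↦3, 2↦0, 3↦6, 4↦10, 5↦1, 6↦1, 7↦10, 8↦6, 9↦0, 10↦3]  zeros at y ∈ {2, 9}
  x = 7: [0↦8, 1↦5, 2↦0, 3↦4, 4↦6, 5↦6, 6↦4, 7↦0, 8↦5, 9↦8, 10↦9]  zeros at y ∈ {2, 7}
  x = 8: [0↦5, 1↦0, 2↦4, 3↦6, 4↦6, 5↦4, 6↦0, 7↦5, 8↦8, 9↦9, 10↦8]  zeros at y ∈ {1, 6}
  x = 9: [0↦6, 1↦10, 2↦1, 3↦1, 4↦10, 5↦6, 6↦0, 7↦3, 8↦4, 9↦3, 10↦0]  zeros at y ∈ {6, 10}
  x = 10: [0↦0, 1↦2, 2↦2, 3↦0, 4↦7, 5↦1, 6↦4, 7↦5, 8↦4, 9↦1, 10↦7]  zeros at y ∈ {0, 3}
Collecting zeros: affine points = {(0, 5), (0, 7), (1, 0), (1, 10), (2, 4), (3, 8), (3, 9), (4, 1), (4, 3), (5, 5), (5, 8), (6, 2), (6, 9), (7, 2), (7, 7), (8, 1), (8, 6), (9, 6), (9, 10), (10, 0), (10, 3)}.
Total count |C(F_11)_aff| = 21.


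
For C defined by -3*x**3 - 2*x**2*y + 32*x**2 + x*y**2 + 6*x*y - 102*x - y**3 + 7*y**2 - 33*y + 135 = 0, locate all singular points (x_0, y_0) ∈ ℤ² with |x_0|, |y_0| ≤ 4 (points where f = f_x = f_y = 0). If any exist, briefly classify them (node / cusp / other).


Singular points: {(3, 3)}; classification: node.

Compute partial derivatives:
  f_x = -9*x**2 - 4*x*y + 64*x + y**2 + 6*y - 102.
  f_y = -2*x**2 + 2*x*y + 6*x - 3*y**2 + 14*y - 33.
Scan x_0 ∈ {−4, ..., 4}. For each x_0, f_y(x_0, y) is a polynomial in y; find its integer roots y ∈ {−4, ..., 4}, then test f_x and f at those candidates.
  x = -4: f_y(-4, y) = -3*y**2 + 6*y - 89; no integer root y with |y| ≤ 4.
  x = -3: f_y(-3, y) = -3*y**2 + 8*y - 69; no integer root y with |y| ≤ 4.
  x = -2: f_y(-2, y) = -3*y**2 + 10*y - 53; no integer root y with |y| ≤ 4.
  x = -1: f_y(-1, y) = -3*y**2 + 12*y - 41; no integer root y with |y| ≤ 4.
  x = 0: f_y(0, y) = -3*y**2 + 14*y - 33; no integer root y with |y| ≤ 4.
  x = 1: f_y(1, y) = -3*y**2 + 16*y - 29; no integer root y with |y| ≤ 4.
  x = 2: f_y(2, y) = -3*y**2 + 18*y - 29; no integer root y with |y| ≤ 4.
  x = 3: f_y(3, y) = -3*y**2 + 20*y - 33; vanishes at y ∈ {3}. (3, 3): f_x = 0, f = 0 — SINGULAR.
  x = 4: f_y(4, y) = -3*y**2 + 22*y - 41; no integer root y with |y| ≤ 4.
Only singular point on the grid: (3, 3).
Classify: substitute x = 3 + u, y = 3 + v and expand: f = -3*u**3 - 2*u**2*v - u**2 + u*v**2 - v**3 + v**2.
No constant or linear terms (consistent with a singular point). Quadratic part: -u**2 + v**2. Cubic part: -3*u**3 - 2*u**2*v + u*v**2 - v**3.
The quadratic part v**2 - u**2 = (v − u)(v + u) splits into two distinct linear factors, so there are two distinct tangent lines y − 3 = ±(x − 3) — this is a node (ordinary double point).
Classification: node.


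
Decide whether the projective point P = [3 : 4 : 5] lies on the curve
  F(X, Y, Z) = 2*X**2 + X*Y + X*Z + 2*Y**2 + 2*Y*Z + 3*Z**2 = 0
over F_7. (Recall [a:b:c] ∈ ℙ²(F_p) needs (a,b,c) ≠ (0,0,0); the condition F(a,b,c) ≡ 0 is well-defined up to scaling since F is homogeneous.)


F(3,4,5) ≡ 3 (mod 7); P is NOT on the curve.

Evaluate F(3, 4, 5) term-by-term (mod 7).
  2*X**2 ↦ 2·9·1·1 = 18
  X*Y ↦ 1·3·4·1 = 12
  X*Z ↦ 1·3·1·5 = 15
  2*Y**2 ↦ 2·1·16·1 = 32
  2*Y*Z ↦ 2·1·4·5 = 40
  3*Z**2 ↦ 3·1·1·25 = 75
Sum: F(3, 4, 5) = (18) + (12) + (15) + (32) + (40) + (75) = 192.
Reducing mod 7: 192 ≡ 3 (mod 7).
Since F(a, b, c) ≡ 3 ≠ 0 (mod 7), P does NOT lie on the curve.


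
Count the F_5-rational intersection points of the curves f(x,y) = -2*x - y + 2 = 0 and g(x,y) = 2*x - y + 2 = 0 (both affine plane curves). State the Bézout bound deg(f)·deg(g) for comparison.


Common zeros: {(0, 2)}; count = 1; Bézout bound = 1.

deg(f) = 1, deg(g) = 1, so Bézout bound = 1.
Scan x ∈ F_5. For each x, list the y ∈ F_5 with f(x, y) ≡ 0 and those with g(x, y) ≡ 0 (mod 5); the common zeros in that column are the intersection.
  x = 0: f ≡ 0 at y ∈ {2}; g ≡ 0 at y ∈ {2}; common: {2}.
  x = 1: f ≡ 0 at y ∈ {0}; g ≡ 0 at y ∈ {4}; common: ∅.
  x = 2: f ≡ 0 at y ∈ {3}; g ≡ 0 at y ∈ {1}; common: ∅.
  x = 3: f ≡ 0 at y ∈ {1}; g ≡ 0 at y ∈ {3}; common: ∅.
  x = 4: f ≡ 0 at y ∈ {4}; g ≡ 0 at y ∈ {0}; common: ∅.
Collecting: common zeros = {(0, 2)}, so the count is 1.
Comparison with the Bézout bound: 1 ≤ 1 = deg(f)·deg(g), as expected for curves with no common component (the bound is attained).


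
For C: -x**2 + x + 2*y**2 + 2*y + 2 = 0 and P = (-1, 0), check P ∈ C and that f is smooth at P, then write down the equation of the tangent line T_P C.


Tangent line at P: 3*x + 2*y + 3 = 0.

Step 1: f(-1, 0) = 0, so P lies on C.
Step 2: partial derivatives
  f_x(x, y) = 1 - 2*x, f_y(x, y) = 4*y + 2.
  f_x(P) = 3, f_y(P) = 2 (gradient nonzero, so P is smooth).
Step 3: tangent line at P: 3·(x − -1) + 2·(y − 0) = 0.
Expanding: 3*x + 2*y + 3 = 0.


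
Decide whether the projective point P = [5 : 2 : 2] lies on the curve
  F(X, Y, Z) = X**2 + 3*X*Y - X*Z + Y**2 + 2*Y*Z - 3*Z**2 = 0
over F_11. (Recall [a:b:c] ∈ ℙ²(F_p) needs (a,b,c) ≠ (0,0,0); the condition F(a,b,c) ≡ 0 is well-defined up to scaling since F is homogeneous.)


F(5,2,2) ≡ 1 (mod 11); P is NOT on the curve.

Evaluate F(5, 2, 2) term-by-term (mod 11).
  X**2 ↦ 1·25·1·1 = 25
  3*X*Y ↦ 3·5·2·1 = 30
  -X*Z ↦ -1·5·1·2 = -10
  Y**2 ↦ 1·1·4·1 = 4
  2*Y*Z ↦ 2·1·2·2 = 8
  -3*Z**2 ↦ -3·1·1·4 = -12
Sum: F(5, 2, 2) = (25) + (30) + (-10) + (4) + (8) + (-12) = 45.
Reducing mod 11: 45 ≡ 1 (mod 11).
Since F(a, b, c) ≡ 1 ≠ 0 (mod 11), P does NOT lie on the curve.


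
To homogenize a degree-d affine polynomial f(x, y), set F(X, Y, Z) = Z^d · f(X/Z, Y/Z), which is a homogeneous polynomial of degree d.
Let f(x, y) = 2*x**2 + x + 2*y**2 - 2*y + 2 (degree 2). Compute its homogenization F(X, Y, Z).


F(X, Y, Z) = 2*X**2 + X*Z + 2*Y**2 - 2*Y*Z + 2*Z**2

deg(f) = 2.
Substitute x = X/Z, y = Y/Z into f, then multiply by Z^2.
  monomial 2·x^2·y^0 ↦ 2·X^2·Y^0·Z^0.
  monomial 1·x^1·y^0 ↦ 1·X^1·Y^0·Z^1.
  monomial 2·x^0·y^2 ↦ 2·X^0·Y^2·Z^0.
  monomial -2·x^0·y^1 ↦ -2·X^0·Y^1·Z^1.
  monomial 2·x^0·y^0 ↦ 2·X^0·Y^0·Z^2.
Collecting: F(X, Y, Z) = 2*X**2 + X*Z + 2*Y**2 - 2*Y*Z + 2*Z**2.


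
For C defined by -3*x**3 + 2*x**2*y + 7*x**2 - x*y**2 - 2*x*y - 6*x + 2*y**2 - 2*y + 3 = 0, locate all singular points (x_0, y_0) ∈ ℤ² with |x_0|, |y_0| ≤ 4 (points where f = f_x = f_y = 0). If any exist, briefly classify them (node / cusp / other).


Singular points: {(1, 1)}; classification: cusp.

Compute partial derivatives:
  f_x = -9*x**2 + 4*x*y + 14*x - y**2 - 2*y - 6.
  f_y = 2*x**2 - 2*x*y - 2*x + 4*y - 2.
Scan x_0 ∈ {−4, ..., 4}. For each x_0, f_y(x_0, y) is a polynomial in y; find its integer roots y ∈ {−4, ..., 4}, then test f_x and f at those candidates.
  x = -4: f_y(-4, y) = 12*y + 38; no integer root y with |y| ≤ 4.
  x = -3: f_y(-3, y) = 10*y + 22; no integer root y with |y| ≤ 4.
  x = -2: f_y(-2, y) = 8*y + 10; no integer root y with |y| ≤ 4.
  x = -1: f_y(-1, y) = 6*y + 2; no integer root y with |y| ≤ 4.
  x = 0: f_y(0, y) = 4*y - 2; no integer root y with |y| ≤ 4.
  x = 1: f_y(1, y) = 2*y - 2; vanishes at y ∈ {1}. (1, 1): f_x = 0, f = 0 — SINGULAR.
  x = 2: f_y(2, y) = 2; no integer root y with |y| ≤ 4.
  x = 3: f_y(3, y) = 10 - 2*y; no integer root y with |y| ≤ 4.
  x = 4: f_y(4, y) = 22 - 4*y; no integer root y with |y| ≤ 4.
Only singular point on the grid: (1, 1).
Classify: substitute x = 1 + u, y = 1 + v and expand: f = -3*u**3 + 2*u**2*v - u*v**2 + v**2.
No constant or linear terms (consistent with a singular point). Quadratic part: v**2. Cubic part: -3*u**3 + 2*u**2*v - u*v**2.
The quadratic part v**2 is a perfect square, so there is a single (double) tangent line v = 0, i.e. y = 1. Restricting the cubic part to that line (v = 0) leaves -3*u**3 ≠ 0, so f is not divisible by v and the branch is v² ≈ 3*u**3 to lowest order — this is a cusp.
Classification: cusp.


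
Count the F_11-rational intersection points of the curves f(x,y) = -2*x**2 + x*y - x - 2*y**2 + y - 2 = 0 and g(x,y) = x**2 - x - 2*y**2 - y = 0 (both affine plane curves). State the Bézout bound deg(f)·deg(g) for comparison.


Common zeros: ∅; count = 0; Bézout bound = 4.

deg(f) = 2, deg(g) = 2, so Bézout bound = 4.
Scan x ∈ F_11. For each x, list the y ∈ F_11 with f(x, y) ≡ 0 and those with g(x, y) ≡ 0 (mod 11); the common zeros in that column are the intersection.
  x = 0: f ≡ 0 at y ∈ ∅; g ≡ 0 at y ∈ {0, 5}; common: ∅.
  x = 1: f ≡ 0 at y ∈ ∅; g ≡ 0 at y ∈ {0, 5}; common: ∅.
  x = 2: f ≡ 0 at y ∈ {1, 6}; g ≡ 0 at y ∈ ∅; common: ∅.
  x = 3: f ≡ 0 at y ∈ ∅; g ≡ 0 at y ∈ {7, 9}; common: ∅.
  x = 4: f ≡ 0 at y ∈ ∅; g ≡ 0 at y ∈ {6, 10}; common: ∅.
  x = 5: f ≡ 0 at y ∈ {5, 9}; g ≡ 0 at y ∈ ∅; common: ∅.
  x = 6: f ≡ 0 at y ∈ {3, 6}; g ≡ 0 at y ∈ ∅; common: ∅.
  x = 7: f ≡ 0 at y ∈ {2}; g ≡ 0 at y ∈ ∅; common: ∅.
  x = 8: f ≡ 0 at y ∈ {5}; g ≡ 0 at y ∈ {6, 10}; common: ∅.
  x = 9: f ≡ 0 at y ∈ {1, 4}; g ≡ 0 at y ∈ {7, 9}; common: ∅.
  x = 10: f ≡ 0 at y ∈ {2, 9}; g ≡ 0 at y ∈ ∅; common: ∅.
Collecting: common zeros = ∅, so the count is 0.
Comparison with the Bézout bound: 0 ≤ 4 = deg(f)·deg(g), as expected for curves with no common component (the affine F_11-count falls short of the bound because intersections may lie at infinity, over extension fields, or carry multiplicity).


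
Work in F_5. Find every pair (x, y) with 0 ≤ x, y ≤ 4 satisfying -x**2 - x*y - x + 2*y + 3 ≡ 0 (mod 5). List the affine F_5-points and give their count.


Affine F_5-points: {(0, 1), (1, 4), (3, 1), (4, 4)}; count = 4.

For each of the 25 pairs (x, y) ∈ F_5², evaluate f(x, y) mod 5. Record the zeros.
  x = 0: [0↦3, 1↦0, 2↦2, 3↦4, 4↦1]  zeros at y ∈ {1}
  x = 1: [0↦1, 1↦2, 2↦3, 3↦4, 4↦0]  zeros at y ∈ {4}
  x = 2: [0↦2, 1↦2, 2↦2, 3↦2, 4↦2]  zeros at y ∈ ∅
  x = 3: [0↦1, 1↦0, 2↦4, 3↦3, 4↦2]  zeros at y ∈ {1}
  x = 4: [0↦3, 1↦1, 2↦4, 3↦2, 4↦0]  zeros at y ∈ {4}
Collecting zeros: affine points = {(0, 1), (1, 4), (3, 1), (4, 4)}.
Total count |C(F_5)_aff| = 4.


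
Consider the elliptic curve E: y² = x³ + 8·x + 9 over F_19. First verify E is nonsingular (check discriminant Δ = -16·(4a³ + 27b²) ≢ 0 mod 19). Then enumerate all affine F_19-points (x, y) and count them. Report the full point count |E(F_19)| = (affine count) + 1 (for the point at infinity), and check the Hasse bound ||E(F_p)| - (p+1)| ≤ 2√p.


Affine points = {(0, 3), (0, 16), (6, 8), (6, 11), (7, 3), (7, 16), (10, 5), (10, 14), (12, 3), (12, 16), (13, 7), (13, 12), (17, 2), (17, 17), (18, 0)}; affine count = 15; |E(F_19)| = 16.

Discriminant check: Δ ∝ 4a³ + 27b² = 4·8³ + 27·9² = 4·512 + 27·81 ≡ 17 (mod 19). Nonzero ⇒ E is nonsingular.
For each x ∈ F_19, compute rhs = x³ + 8·x + 9 mod 19, then count y ∈ F_19 with y² ≡ rhs.
  x = 0: rhs = 9, matching y values: 3, 16 (2 points).
  x = 1: rhs = 18, matching y values: none (0 points).
  x = 2: rhs = 14, matching y values: none (0 points).
  x = 3: rhs = 3, matching y values: none (0 points).
  x = 4: rhs = 10, matching y values: none (0 points).
  x = 5: rhs = 3, matching y values: none (0 points).
  x = 6: rhs = 7, matching y values: 8, 11 (2 points).
  x = 7: rhs = 9, matching y values: 3, 16 (2 points).
  x = 8: rhs = 15, matching y values: none (0 points).
  x = 9: rhs = 12, matching y values: none (0 points).
  x = 10: rhs = 6, matching y values: 5, 14 (2 points).
  x = 11: rhs = 3, matching y values: none (0 points).
  x = 12: rhs = 9, matching y values: 3, 16 (2 points).
  x = 13: rhs = 11, matching y values: 7, 12 (2 points).
  x = 14: rhs = 15, matching y values: none (0 points).
  x = 15: rhs = 8, matching y values: none (0 points).
  x = 16: rhs = 15, matching y values: none (0 points).
  x = 17: rhs = 4, matching y values: 2, 17 (2 points).
  x = 18: rhs = 0, matching y values: 0 (1 points).
Total affine count: 15.
Full point count |E(F_19)| = 15 + 1 = 16.
Hasse bound: |16 − (19+1)| = |-4| = 4 ≤ 2√19 ≈ 8.7178 ✓.


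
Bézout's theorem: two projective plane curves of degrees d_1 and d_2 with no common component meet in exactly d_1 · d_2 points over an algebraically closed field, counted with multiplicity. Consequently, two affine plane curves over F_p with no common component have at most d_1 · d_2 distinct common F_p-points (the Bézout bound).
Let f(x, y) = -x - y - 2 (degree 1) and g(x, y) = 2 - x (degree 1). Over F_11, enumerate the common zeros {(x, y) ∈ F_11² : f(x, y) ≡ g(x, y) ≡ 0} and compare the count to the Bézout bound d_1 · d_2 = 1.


Common zeros: {(2, 7)}; count = 1; Bézout bound = 1.

deg(f) = 1, deg(g) = 1, so Bézout bound = 1.
Scan x ∈ F_11. For each x, list the y ∈ F_11 with f(x, y) ≡ 0 and those with g(x, y) ≡ 0 (mod 11); the common zeros in that column are the intersection.
  x = 0: f ≡ 0 at y ∈ {9}; g ≡ 0 at y ∈ ∅; common: ∅.
  x = 1: f ≡ 0 at y ∈ {8}; g ≡ 0 at y ∈ ∅; common: ∅.
  x = 2: f ≡ 0 at y ∈ {7}; g ≡ 0 at y ∈ {0, 1, 2, 3, 4, 5, 6, 7, 8, 9, 10}; common: {7}.
  x = 3: f ≡ 0 at y ∈ {6}; g ≡ 0 at y ∈ ∅; common: ∅.
  x = 4: f ≡ 0 at y ∈ {5}; g ≡ 0 at y ∈ ∅; common: ∅.
  x = 5: f ≡ 0 at y ∈ {4}; g ≡ 0 at y ∈ ∅; common: ∅.
  x = 6: f ≡ 0 at y ∈ {3}; g ≡ 0 at y ∈ ∅; common: ∅.
  x = 7: f ≡ 0 at y ∈ {2}; g ≡ 0 at y ∈ ∅; common: ∅.
  x = 8: f ≡ 0 at y ∈ {1}; g ≡ 0 at y ∈ ∅; common: ∅.
  x = 9: f ≡ 0 at y ∈ {0}; g ≡ 0 at y ∈ ∅; common: ∅.
  x = 10: f ≡ 0 at y ∈ {10}; g ≡ 0 at y ∈ ∅; common: ∅.
Collecting: common zeros = {(2, 7)}, so the count is 1.
Comparison with the Bézout bound: 1 ≤ 1 = deg(f)·deg(g), as expected for curves with no common component (the bound is attained).


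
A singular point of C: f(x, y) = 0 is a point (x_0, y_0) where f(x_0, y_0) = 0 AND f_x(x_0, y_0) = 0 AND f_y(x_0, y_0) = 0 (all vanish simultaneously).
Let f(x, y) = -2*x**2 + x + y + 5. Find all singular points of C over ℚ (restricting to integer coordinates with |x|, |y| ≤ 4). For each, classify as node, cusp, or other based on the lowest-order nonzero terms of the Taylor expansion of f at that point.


No singular points in the scanned grid; C is smooth there.

Compute partial derivatives:
  f_x = 1 - 4*x.
  f_y = 1.
f_y = 1 is a nonzero constant, so f_y never vanishes: no point (x, y) can satisfy f = f_x = f_y = 0. In particular no (x, y) ∈ {−4, ..., 4}² is singular; the curve is smooth.


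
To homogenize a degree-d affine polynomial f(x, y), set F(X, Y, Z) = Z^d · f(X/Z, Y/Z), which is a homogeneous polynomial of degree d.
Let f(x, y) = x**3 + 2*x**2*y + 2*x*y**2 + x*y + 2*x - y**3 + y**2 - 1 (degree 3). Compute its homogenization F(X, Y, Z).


F(X, Y, Z) = X**3 + 2*X**2*Y + 2*X*Y**2 + X*Y*Z + 2*X*Z**2 - Y**3 + Y**2*Z - Z**3

deg(f) = 3.
Substitute x = X/Z, y = Y/Z into f, then multiply by Z^3.
  monomial 1·x^3·y^0 ↦ 1·X^3·Y^0·Z^0.
  monomial 2·x^2·y^1 ↦ 2·X^2·Y^1·Z^0.
  monomial 2·x^1·y^2 ↦ 2·X^1·Y^2·Z^0.
  monomial 1·x^1·y^1 ↦ 1·X^1·Y^1·Z^1.
  monomial 2·x^1·y^0 ↦ 2·X^1·Y^0·Z^2.
  monomial -1·x^0·y^3 ↦ -1·X^0·Y^3·Z^0.
  monomial 1·x^0·y^2 ↦ 1·X^0·Y^2·Z^1.
  monomial -1·x^0·y^0 ↦ -1·X^0·Y^0·Z^3.
Collecting: F(X, Y, Z) = X**3 + 2*X**2*Y + 2*X*Y**2 + X*Y*Z + 2*X*Z**2 - Y**3 + Y**2*Z - Z**3.


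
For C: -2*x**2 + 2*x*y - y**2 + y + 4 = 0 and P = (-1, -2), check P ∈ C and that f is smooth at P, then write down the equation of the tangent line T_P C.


Tangent line at P: 3*y + 6 = 0.

Step 1: f(-1, -2) = 0, so P lies on C.
Step 2: partial derivatives
  f_x(x, y) = -4*x + 2*y, f_y(x, y) = 2*x - 2*y + 1.
  f_x(P) = 0, f_y(P) = 3 (gradient nonzero, so P is smooth).
Step 3: tangent line at P: 0·(x − -1) + 3·(y − -2) = 0.
Expanding: 3*y + 6 = 0.


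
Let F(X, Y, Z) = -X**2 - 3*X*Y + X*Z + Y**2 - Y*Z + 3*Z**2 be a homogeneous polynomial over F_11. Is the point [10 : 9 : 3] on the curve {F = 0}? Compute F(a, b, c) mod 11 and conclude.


F(10,9,3) ≡ 5 (mod 11); P is NOT on the curve.

Evaluate F(10, 9, 3) term-by-term (mod 11).
  -X**2 ↦ -1·100·1·1 = -100
  -3*X*Y ↦ -3·10·9·1 = -270
  X*Z ↦ 1·10·1·3 = 30
  Y**2 ↦ 1·1·81·1 = 81
  -Y*Z ↦ -1·1·9·3 = -27
  3*Z**2 ↦ 3·1·1·9 = 27
Sum: F(10, 9, 3) = (-100) + (-270) + (30) + (81) + (-27) + (27) = -259.
Reducing mod 11: -259 ≡ 5 (mod 11).
Since F(a, b, c) ≡ 5 ≠ 0 (mod 11), P does NOT lie on the curve.


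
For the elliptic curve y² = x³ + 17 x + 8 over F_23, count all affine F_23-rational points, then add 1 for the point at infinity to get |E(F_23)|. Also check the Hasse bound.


Affine points = {(0, 10), (0, 13), (1, 7), (1, 16), (2, 2), (2, 21), (4, 5), (4, 18), (6, 2), (6, 21), (8, 9), (8, 14), (9, 4), (9, 19), (11, 10), (11, 13), (12, 10), (12, 13), (14, 0), (15, 2), (15, 21), (16, 11), (16, 12), (17, 9), (17, 14), (21, 9), (21, 14), (22, 6), (22, 17)}; affine count = 29; |E(F_23)| = 30.

Discriminant check: Δ ∝ 4a³ + 27b² = 4·17³ + 27·8² = 4·4913 + 27·64 ≡ 13 (mod 23). Nonzero ⇒ E is nonsingular.
For each x ∈ F_23, compute rhs = x³ + 17·x + 8 mod 23, then count y ∈ F_23 with y² ≡ rhs.
  x = 0: rhs = 8, matching y values: 10, 13 (2 points).
  x = 1: rhs = 3, matching y values: 7, 16 (2 points).
  x = 2: rhs = 4, matching y values: 2, 21 (2 points).
  x = 3: rhs = 17, matching y values: none (0 points).
  x = 4: rhs = 2, matching y values: 5, 18 (2 points).
  x = 5: rhs = 11, matching y values: none (0 points).
  x = 6: rhs = 4, matching y values: 2, 21 (2 points).
  x = 7: rhs = 10, matching y values: none (0 points).
  x = 8: rhs = 12, matching y values: 9, 14 (2 points).
  x = 9: rhs = 16, matching y values: 4, 19 (2 points).
  x = 10: rhs = 5, matching y values: none (0 points).
  x = 11: rhs = 8, matching y values: 10, 13 (2 points).
  x = 12: rhs = 8, matching y values: 10, 13 (2 points).
  x = 13: rhs = 11, matching y values: none (0 points).
  x = 14: rhs = 0, matching y values: 0 (1 points).
  x = 15: rhs = 4, matching y values: 2, 21 (2 points).
  x = 16: rhs = 6, matching y values: 11, 12 (2 points).
  x = 17: rhs = 12, matching y values: 9, 14 (2 points).
  x = 18: rhs = 5, matching y values: none (0 points).
  x = 19: rhs = 14, matching y values: none (0 points).
  x = 20: rhs = 22, matching y values: none (0 points).
  x = 21: rhs = 12, matching y values: 9, 14 (2 points).
  x = 22: rhs = 13, matching y values: 6, 17 (2 points).
Total affine count: 29.
Full point count |E(F_23)| = 29 + 1 = 30.
Hasse bound: |30 − (23+1)| = |6| = 6 ≤ 2√23 ≈ 9.5917 ✓.


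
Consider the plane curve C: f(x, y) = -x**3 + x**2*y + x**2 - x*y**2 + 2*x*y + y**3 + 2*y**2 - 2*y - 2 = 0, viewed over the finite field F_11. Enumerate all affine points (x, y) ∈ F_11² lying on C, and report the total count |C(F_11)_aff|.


Affine F_11-points: {(4, 9), (7, 10), (8, 9), (9, 9), (10, 0)}; count = 5.

For each of the 121 pairs (x, y) ∈ F_11², evaluate f(x, y) mod 11. Record the zeros.
  x = 0: [0↦9, 1↦10, 2↦10, 3↦4, 4↦9, 5↦9, 6↦10, 7↦7, 8↦6, 9↦2, 10↦1]  zeros at y ∈ ∅
  x = 1: [0↦9, 1↦1, 2↦1, 3↦4, 4↦5, 5↦10, 6↦3, 7↦1, 8↦10, 9↦3, 10↦8]  zeros at y ∈ ∅
  x = 2: [0↦5, 1↦1, 2↦3, 3↦6, 4↦5, 5↦6, 6↦4, 7↦5, 8↦4, 9↦7, 10↦9]  zeros at y ∈ ∅
  x = 3: [0↦2, 1↦4, 2↦10, 3↦4, 4↦3, 5↦2, 6↦7, 7↦2, 8↦4, 9↦8, 10↦9]  zeros at y ∈ ∅
  x = 4: [0↦5, 1↦4, 2↦5, 3↦3, 4↦4, 5↦3, 6↦6, 7↦8, 8↦4, 9↦0, 10↦2]  zeros at y ∈ {9}
  x = 5: [0↦8, 1↦6, 2↦4, 3↦8, 4↦2, 5↦3, 6↦6, 7↦6, 8↦9, 9↦10, 10↦4]  zeros at y ∈ ∅
  x = 6: [0↦5, 1↦4, 2↦1, 3↦2, 4↦2, 5↦7, 6↦1, 7↦1, 8↦2, 9↦10, 10↦9]  zeros at y ∈ ∅
  x = 7: [0↦1, 1↦3, 2↦1, 3↦1, 4↦9, 5↦9, 6↦7, 7↦9, 8↦10, 9↦5, 10↦0]  zeros at y ∈ {10}
  x = 8: [0↦1, 1↦8, 2↦9, 3↦10, 4↦6, 5↦3, 6↦7, 7↦2, 8↦5, 9↦0, 10↦4]  zeros at y ∈ {9}
  x = 9: [0↦10, 1↦2, 2↦8, 3↦1, 4↦9, 5↦5, 6↦6, 7↦7, 8↦3, 9↦0, 10↦4]  zeros at y ∈ {9}
  x = 10: [0↦0, 1↦1, 2↦3, 3↦1, 4↦1, 5↦9, 6↦9, 7↦7, 8↦9, 9↦10, 10↦5]  zeros at y ∈ {0}
Collecting zeros: affine points = {(4, 9), (7, 10), (8, 9), (9, 9), (10, 0)}.
Total count |C(F_11)_aff| = 5.


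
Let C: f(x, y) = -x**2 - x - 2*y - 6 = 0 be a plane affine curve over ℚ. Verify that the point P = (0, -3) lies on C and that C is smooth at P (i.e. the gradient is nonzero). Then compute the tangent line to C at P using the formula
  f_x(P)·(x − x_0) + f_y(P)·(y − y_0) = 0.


Tangent line at P: -x - 2*y - 6 = 0.

Step 1: f(0, -3) = 0, so P lies on C.
Step 2: partial derivatives
  f_x(x, y) = -2*x - 1, f_y(x, y) = -2.
  f_x(P) = -1, f_y(P) = -2 (gradient nonzero, so P is smooth).
Step 3: tangent line at P: -1·(x − 0) + -2·(y − -3) = 0.
Expanding: -x - 2*y - 6 = 0.


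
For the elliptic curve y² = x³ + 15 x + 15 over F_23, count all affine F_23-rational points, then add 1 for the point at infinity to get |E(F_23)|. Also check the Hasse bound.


Affine points = {(1, 10), (1, 13), (3, 8), (3, 15), (4, 1), (4, 22), (5, 10), (5, 13), (7, 7), (7, 16), (8, 7), (8, 16), (11, 4), (11, 19), (14, 5), (14, 18), (15, 2), (15, 21), (16, 2), (16, 21), (17, 10), (17, 13), (19, 11), (19, 12), (20, 9), (20, 14), (21, 0)}; affine count = 27; |E(F_23)| = 28.

Discriminant check: Δ ∝ 4a³ + 27b² = 4·15³ + 27·15² = 4·3375 + 27·225 ≡ 2 (mod 23). Nonzero ⇒ E is nonsingular.
For each x ∈ F_23, compute rhs = x³ + 15·x + 15 mod 23, then count y ∈ F_23 with y² ≡ rhs.
  x = 0: rhs = 15, matching y values: none (0 points).
  x = 1: rhs = 8, matching y values: 10, 13 (2 points).
  x = 2: rhs = 7, matching y values: none (0 points).
  x = 3: rhs = 18, matching y values: 8, 15 (2 points).
  x = 4: rhs = 1, matching y values: 1, 22 (2 points).
  x = 5: rhs = 8, matching y values: 10, 13 (2 points).
  x = 6: rhs = 22, matching y values: none (0 points).
  x = 7: rhs = 3, matching y values: 7, 16 (2 points).
  x = 8: rhs = 3, matching y values: 7, 16 (2 points).
  x = 9: rhs = 5, matching y values: none (0 points).
  x = 10: rhs = 15, matching y values: none (0 points).
  x = 11: rhs = 16, matching y values: 4, 19 (2 points).
  x = 12: rhs = 14, matching y values: none (0 points).
  x = 13: rhs = 15, matching y values: none (0 points).
  x = 14: rhs = 2, matching y values: 5, 18 (2 points).
  x = 15: rhs = 4, matching y values: 2, 21 (2 points).
  x = 16: rhs = 4, matching y values: 2, 21 (2 points).
  x = 17: rhs = 8, matching y values: 10, 13 (2 points).
  x = 18: rhs = 22, matching y values: none (0 points).
  x = 19: rhs = 6, matching y values: 11, 12 (2 points).
  x = 20: rhs = 12, matching y values: 9, 14 (2 points).
  x = 21: rhs = 0, matching y values: 0 (1 points).
  x = 22: rhs = 22, matching y values: none (0 points).
Total affine count: 27.
Full point count |E(F_23)| = 27 + 1 = 28.
Hasse bound: |28 − (23+1)| = |4| = 4 ≤ 2√23 ≈ 9.5917 ✓.


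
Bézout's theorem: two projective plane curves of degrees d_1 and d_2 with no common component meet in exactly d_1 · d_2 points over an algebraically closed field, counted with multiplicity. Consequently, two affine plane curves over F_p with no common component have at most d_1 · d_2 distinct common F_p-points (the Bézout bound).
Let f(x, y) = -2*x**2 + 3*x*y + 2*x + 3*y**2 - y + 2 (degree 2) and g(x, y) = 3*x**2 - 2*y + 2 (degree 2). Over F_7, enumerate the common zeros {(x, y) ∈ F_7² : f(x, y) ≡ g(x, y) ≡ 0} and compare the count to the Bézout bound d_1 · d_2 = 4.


Common zeros: {(3, 4), (4, 4)}; count = 2; Bézout bound = 4.

deg(f) = 2, deg(g) = 2, so Bézout bound = 4.
Scan x ∈ F_7. For each x, list the y ∈ F_7 with f(x, y) ≡ 0 and those with g(x, y) ≡ 0 (mod 7); the common zeros in that column are the intersection.
  x = 0: f ≡ 0 at y ∈ ∅; g ≡ 0 at y ∈ {1}; common: ∅.
  x = 1: f ≡ 0 at y ∈ {1, 3}; g ≡ 0 at y ∈ {6}; common: ∅.
  x = 2: f ≡ 0 at y ∈ {5}; g ≡ 0 at y ∈ {0}; common: ∅.
  x = 3: f ≡ 0 at y ∈ {4, 5}; g ≡ 0 at y ∈ {4}; common: {4}.
  x = 4: f ≡ 0 at y ∈ {4}; g ≡ 0 at y ∈ {4}; common: {4}.
  x = 5: f ≡ 0 at y ∈ {1, 6}; g ≡ 0 at y ∈ {0}; common: ∅.
  x = 6: f ≡ 0 at y ∈ ∅; g ≡ 0 at y ∈ {6}; common: ∅.
Collecting: common zeros = {(3, 4), (4, 4)}, so the count is 2.
Comparison with the Bézout bound: 2 ≤ 4 = deg(f)·deg(g), as expected for curves with no common component (the affine F_7-count falls short of the bound because intersections may lie at infinity, over extension fields, or carry multiplicity).


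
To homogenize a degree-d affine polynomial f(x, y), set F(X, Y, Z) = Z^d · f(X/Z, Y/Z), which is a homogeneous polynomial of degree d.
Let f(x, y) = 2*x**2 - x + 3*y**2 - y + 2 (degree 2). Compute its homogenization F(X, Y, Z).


F(X, Y, Z) = 2*X**2 - X*Z + 3*Y**2 - Y*Z + 2*Z**2

deg(f) = 2.
Substitute x = X/Z, y = Y/Z into f, then multiply by Z^2.
  monomial 2·x^2·y^0 ↦ 2·X^2·Y^0·Z^0.
  monomial -1·x^1·y^0 ↦ -1·X^1·Y^0·Z^1.
  monomial 3·x^0·y^2 ↦ 3·X^0·Y^2·Z^0.
  monomial -1·x^0·y^1 ↦ -1·X^0·Y^1·Z^1.
  monomial 2·x^0·y^0 ↦ 2·X^0·Y^0·Z^2.
Collecting: F(X, Y, Z) = 2*X**2 - X*Z + 3*Y**2 - Y*Z + 2*Z**2.


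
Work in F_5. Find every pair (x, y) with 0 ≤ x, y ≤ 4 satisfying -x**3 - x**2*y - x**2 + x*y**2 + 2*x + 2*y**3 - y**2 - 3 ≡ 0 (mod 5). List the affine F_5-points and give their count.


Affine F_5-points: {(2, 3), (4, 0)}; count = 2.

For each of the 25 pairs (x, y) ∈ F_5², evaluate f(x, y) mod 5. Record the zeros.
  x = 0: [0↦2, 1↦3, 2↦4, 3↦2, 4↦4]  zeros at y ∈ ∅
  x = 1: [0↦2, 1↦3, 2↦1, 3↦3, 4↦1]  zeros at y ∈ ∅
  x = 2: [0↦4, 1↦3, 2↦1, 3↦0, 4↦2]  zeros at y ∈ {3}
  x = 3: [0↦2, 1↦2, 2↦3, 3↦2, 4↦1]  zeros at y ∈ ∅
  x = 4: [0↦0, 1↦4, 2↦1, 3↦3, 4↦2]  zeros at y ∈ {0}
Collecting zeros: affine points = {(2, 3), (4, 0)}.
Total count |C(F_5)_aff| = 2.


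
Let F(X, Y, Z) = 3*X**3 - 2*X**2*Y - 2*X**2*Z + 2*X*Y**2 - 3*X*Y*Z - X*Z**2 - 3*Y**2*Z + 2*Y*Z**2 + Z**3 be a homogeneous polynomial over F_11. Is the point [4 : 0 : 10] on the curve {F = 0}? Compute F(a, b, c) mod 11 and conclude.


F(4,0,10) ≡ 10 (mod 11); P is NOT on the curve.

Evaluate F(4, 0, 10) term-by-term (mod 11).
  3*X**3 ↦ 3·64·1·1 = 192
  -2*X**2*Y ↦ -2·16·0·1 = 0
  -2*X**2*Z ↦ -2·16·1·10 = -320
  2*X*Y**2 ↦ 2·4·0·1 = 0
  -3*X*Y*Z ↦ -3·4·0·10 = 0
  -X*Z**2 ↦ -1·4·1·100 = -400
  -3*Y**2*Z ↦ -3·1·0·10 = 0
  2*Y*Z**2 ↦ 2·1·0·100 = 0
  Z**3 ↦ 1·1·1·1000 = 1000
Sum: F(4, 0, 10) = (192) + (0) + (-320) + (0) + (0) + (-400) + (0) + (0) + (1000) = 472.
Reducing mod 11: 472 ≡ 10 (mod 11).
Since F(a, b, c) ≡ 10 ≠ 0 (mod 11), P does NOT lie on the curve.


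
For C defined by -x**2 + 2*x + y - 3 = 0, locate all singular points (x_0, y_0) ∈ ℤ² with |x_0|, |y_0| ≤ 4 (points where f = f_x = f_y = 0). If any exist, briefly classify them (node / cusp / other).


No singular points in the scanned grid; C is smooth there.

Compute partial derivatives:
  f_x = 2 - 2*x.
  f_y = 1.
f_y = 1 is a nonzero constant, so f_y never vanishes: no point (x, y) can satisfy f = f_x = f_y = 0. In particular no (x, y) ∈ {−4, ..., 4}² is singular; the curve is smooth.


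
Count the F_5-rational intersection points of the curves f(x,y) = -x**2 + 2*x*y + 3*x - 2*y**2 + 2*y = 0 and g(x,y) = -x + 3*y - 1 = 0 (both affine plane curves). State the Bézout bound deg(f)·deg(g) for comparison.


Common zeros: ∅; count = 0; Bézout bound = 2.

deg(f) = 2, deg(g) = 1, so Bézout bound = 2.
Scan x ∈ F_5. For each x, list the y ∈ F_5 with f(x, y) ≡ 0 and those with g(x, y) ≡ 0 (mod 5); the common zeros in that column are the intersection.
  x = 0: f ≡ 0 at y ∈ {0, 1}; g ≡ 0 at y ∈ {2}; common: ∅.
  x = 1: f ≡ 0 at y ∈ ∅; g ≡ 0 at y ∈ {4}; common: ∅.
  x = 2: f ≡ 0 at y ∈ ∅; g ≡ 0 at y ∈ {1}; common: ∅.
  x = 3: f ≡ 0 at y ∈ {0, 4}; g ≡ 0 at y ∈ {3}; common: ∅.
  x = 4: f ≡ 0 at y ∈ ∅; g ≡ 0 at y ∈ {0}; common: ∅.
Collecting: common zeros = ∅, so the count is 0.
Comparison with the Bézout bound: 0 ≤ 2 = deg(f)·deg(g), as expected for curves with no common component (the affine F_5-count falls short of the bound because intersections may lie at infinity, over extension fields, or carry multiplicity).


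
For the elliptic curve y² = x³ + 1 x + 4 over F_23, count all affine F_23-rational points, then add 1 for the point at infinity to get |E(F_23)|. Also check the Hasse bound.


Affine points = {(0, 2), (0, 21), (1, 11), (1, 12), (4, 7), (4, 16), (7, 3), (7, 20), (8, 8), (8, 15), (9, 11), (9, 12), (10, 5), (10, 18), (11, 9), (11, 14), (13, 11), (13, 12), (14, 5), (14, 18), (15, 6), (15, 17), (17, 9), (17, 14), (18, 9), (18, 14), (22, 5), (22, 18)}; affine count = 28; |E(F_23)| = 29.

Discriminant check: Δ ∝ 4a³ + 27b² = 4·1³ + 27·4² = 4·1 + 27·16 ≡ 22 (mod 23). Nonzero ⇒ E is nonsingular.
For each x ∈ F_23, compute rhs = x³ + 1·x + 4 mod 23, then count y ∈ F_23 with y² ≡ rhs.
  x = 0: rhs = 4, matching y values: 2, 21 (2 points).
  x = 1: rhs = 6, matching y values: 11, 12 (2 points).
  x = 2: rhs = 14, matching y values: none (0 points).
  x = 3: rhs = 11, matching y values: none (0 points).
  x = 4: rhs = 3, matching y values: 7, 16 (2 points).
  x = 5: rhs = 19, matching y values: none (0 points).
  x = 6: rhs = 19, matching y values: none (0 points).
  x = 7: rhs = 9, matching y values: 3, 20 (2 points).
  x = 8: rhs = 18, matching y values: 8, 15 (2 points).
  x = 9: rhs = 6, matching y values: 11, 12 (2 points).
  x = 10: rhs = 2, matching y values: 5, 18 (2 points).
  x = 11: rhs = 12, matching y values: 9, 14 (2 points).
  x = 12: rhs = 19, matching y values: none (0 points).
  x = 13: rhs = 6, matching y values: 11, 12 (2 points).
  x = 14: rhs = 2, matching y values: 5, 18 (2 points).
  x = 15: rhs = 13, matching y values: 6, 17 (2 points).
  x = 16: rhs = 22, matching y values: none (0 points).
  x = 17: rhs = 12, matching y values: 9, 14 (2 points).
  x = 18: rhs = 12, matching y values: 9, 14 (2 points).
  x = 19: rhs = 5, matching y values: none (0 points).
  x = 20: rhs = 20, matching y values: none (0 points).
  x = 21: rhs = 17, matching y values: none (0 points).
  x = 22: rhs = 2, matching y values: 5, 18 (2 points).
Total affine count: 28.
Full point count |E(F_23)| = 28 + 1 = 29.
Hasse bound: |29 − (23+1)| = |5| = 5 ≤ 2√23 ≈ 9.5917 ✓.


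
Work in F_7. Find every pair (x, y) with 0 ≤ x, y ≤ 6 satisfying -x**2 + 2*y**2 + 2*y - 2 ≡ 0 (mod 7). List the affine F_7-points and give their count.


Affine F_7-points: {(1, 3), (3, 1), (3, 5), (4, 1), (4, 5), (6, 3)}; count = 6.

For each of the 49 pairs (x, y) ∈ F_7², evaluate f(x, y) mod 7. Record the zeros.
  x = 0: [0↦5, 1↦2, 2↦3, 3↦1, 4↦3, 5↦2, 6↦5]  zeros at y ∈ ∅
  x = 1: [0↦4, 1↦1, 2↦2, 3↦0, 4↦2, 5↦1, 6↦4]  zeros at y ∈ {3}
  x = 2: [0↦1, 1↦5, 2↦6, 3↦4, 4↦6, 5↦5, 6↦1]  zeros at y ∈ ∅
  x = 3: [0↦3, 1↦0, 2↦1, 3↦6, 4↦1, 5↦0, 6↦3]  zeros at y ∈ {1, 5}
  x = 4: [0↦3, 1↦0, 2↦1, 3↦6, 4↦1, 5↦0, 6↦3]  zeros at y ∈ {1, 5}
  x = 5: [0↦1, 1↦5, 2↦6, 3↦4, 4↦6, 5↦5, 6↦1]  zeros at y ∈ ∅
  x = 6: [0↦4, 1↦1, 2↦2, 3↦0, 4↦2, 5↦1, 6↦4]  zeros at y ∈ {3}
Collecting zeros: affine points = {(1, 3), (3, 1), (3, 5), (4, 1), (4, 5), (6, 3)}.
Total count |C(F_7)_aff| = 6.


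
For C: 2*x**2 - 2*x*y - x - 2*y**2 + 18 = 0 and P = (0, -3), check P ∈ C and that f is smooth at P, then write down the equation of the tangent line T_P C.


Tangent line at P: 5*x + 12*y + 36 = 0.

Step 1: f(0, -3) = 0, so P lies on C.
Step 2: partial derivatives
  f_x(x, y) = 4*x - 2*y - 1, f_y(x, y) = -2*x - 4*y.
  f_x(P) = 5, f_y(P) = 12 (gradient nonzero, so P is smooth).
Step 3: tangent line at P: 5·(x − 0) + 12·(y − -3) = 0.
Expanding: 5*x + 12*y + 36 = 0.


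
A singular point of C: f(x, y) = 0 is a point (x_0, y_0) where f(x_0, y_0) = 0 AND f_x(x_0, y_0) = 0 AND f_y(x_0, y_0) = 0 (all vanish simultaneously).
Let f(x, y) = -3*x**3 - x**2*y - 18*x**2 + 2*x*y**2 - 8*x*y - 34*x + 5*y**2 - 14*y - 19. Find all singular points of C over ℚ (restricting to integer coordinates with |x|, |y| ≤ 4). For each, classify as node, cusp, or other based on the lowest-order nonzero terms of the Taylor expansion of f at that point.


Singular points: {(-2, 1)}; classification: node.

Compute partial derivatives:
  f_x = -9*x**2 - 2*x*y - 36*x + 2*y**2 - 8*y - 34.
  f_y = -x**2 + 4*x*y - 8*x + 10*y - 14.
Scan x_0 ∈ {−4, ..., 4}. For each x_0, f_y(x_0, y) is a polynomial in y; find its integer roots y ∈ {−4, ..., 4}, then test f_x and f at those candidates.
  x = -4: f_y(-4, y) = 2 - 6*y; no integer root y with |y| ≤ 4.
  x = -3: f_y(-3, y) = 1 - 2*y; no integer root y with |y| ≤ 4.
  x = -2: f_y(-2, y) = 2*y - 2; vanishes at y ∈ {1}. (-2, 1): f_x = 0, f = 0 — SINGULAR.
  x = -1: f_y(-1, y) = 6*y - 7; no integer root y with |y| ≤ 4.
  x = 0: f_y(0, y) = 10*y - 14; no integer root y with |y| ≤ 4.
  x = 1: f_y(1, y) = 14*y - 23; no integer root y with |y| ≤ 4.
  x = 2: f_y(2, y) = 18*y - 34; no integer root y with |y| ≤ 4.
  x = 3: f_y(3, y) = 22*y - 47; no integer root y with |y| ≤ 4.
  x = 4: f_y(4, y) = 26*y - 62; no integer root y with |y| ≤ 4.
Only singular point on the grid: (-2, 1).
Classify: substitute x = -2 + u, y = 1 + v and expand: f = -3*u**3 - u**2*v - u**2 + 2*u*v**2 + v**2.
No constant or linear terms (consistent with a singular point). Quadratic part: -u**2 + v**2. Cubic part: -3*u**3 - u**2*v + 2*u*v**2.
The quadratic part v**2 - u**2 = (v − u)(v + u) splits into two distinct linear factors, so there are two distinct tangent lines y − 1 = ±(x − -2) — this is a node (ordinary double point).
Classification: node.


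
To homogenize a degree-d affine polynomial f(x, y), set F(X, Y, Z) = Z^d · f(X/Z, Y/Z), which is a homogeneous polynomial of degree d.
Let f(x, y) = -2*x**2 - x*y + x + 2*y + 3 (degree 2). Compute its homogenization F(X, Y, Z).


F(X, Y, Z) = -2*X**2 - X*Y + X*Z + 2*Y*Z + 3*Z**2

deg(f) = 2.
Substitute x = X/Z, y = Y/Z into f, then multiply by Z^2.
  monomial -2·x^2·y^0 ↦ -2·X^2·Y^0·Z^0.
  monomial -1·x^1·y^1 ↦ -1·X^1·Y^1·Z^0.
  monomial 1·x^1·y^0 ↦ 1·X^1·Y^0·Z^1.
  monomial 2·x^0·y^1 ↦ 2·X^0·Y^1·Z^1.
  monomial 3·x^0·y^0 ↦ 3·X^0·Y^0·Z^2.
Collecting: F(X, Y, Z) = -2*X**2 - X*Y + X*Z + 2*Y*Z + 3*Z**2.


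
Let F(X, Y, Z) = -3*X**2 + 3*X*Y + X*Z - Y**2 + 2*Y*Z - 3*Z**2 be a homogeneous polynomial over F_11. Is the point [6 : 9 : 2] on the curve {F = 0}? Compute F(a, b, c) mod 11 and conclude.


F(6,9,2) ≡ 9 (mod 11); P is NOT on the curve.

Evaluate F(6, 9, 2) term-by-term (mod 11).
  -3*X**2 ↦ -3·36·1·1 = -108
  3*X*Y ↦ 3·6·9·1 = 162
  X*Z ↦ 1·6·1·2 = 12
  -Y**2 ↦ -1·1·81·1 = -81
  2*Y*Z ↦ 2·1·9·2 = 36
  -3*Z**2 ↦ -3·1·1·4 = -12
Sum: F(6, 9, 2) = (-108) + (162) + (12) + (-81) + (36) + (-12) = 9.
Reducing mod 11: 9 ≡ 9 (mod 11).
Since F(a, b, c) ≡ 9 ≠ 0 (mod 11), P does NOT lie on the curve.


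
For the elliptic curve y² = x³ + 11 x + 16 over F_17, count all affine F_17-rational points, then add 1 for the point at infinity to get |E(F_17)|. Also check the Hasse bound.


Affine points = {(0, 4), (0, 13), (3, 5), (3, 12), (5, 3), (5, 14), (6, 3), (6, 14), (8, 2), (8, 15), (10, 2), (10, 15), (16, 2), (16, 15)}; affine count = 14; |E(F_17)| = 15.

Discriminant check: Δ ∝ 4a³ + 27b² = 4·11³ + 27·16² = 4·1331 + 27·256 ≡ 13 (mod 17). Nonzero ⇒ E is nonsingular.
For each x ∈ F_17, compute rhs = x³ + 11·x + 16 mod 17, then count y ∈ F_17 with y² ≡ rhs.
  x = 0: rhs = 16, matching y values: 4, 13 (2 points).
  x = 1: rhs = 11, matching y values: none (0 points).
  x = 2: rhs = 12, matching y values: none (0 points).
  x = 3: rhs = 8, matching y values: 5, 12 (2 points).
  x = 4: rhs = 5, matching y values: none (0 points).
  x = 5: rhs = 9, matching y values: 3, 14 (2 points).
  x = 6: rhs = 9, matching y values: 3, 14 (2 points).
  x = 7: rhs = 11, matching y values: none (0 points).
  x = 8: rhs = 4, matching y values: 2, 15 (2 points).
  x = 9: rhs = 11, matching y values: none (0 points).
  x = 10: rhs = 4, matching y values: 2, 15 (2 points).
  x = 11: rhs = 6, matching y values: none (0 points).
  x = 12: rhs = 6, matching y values: none (0 points).
  x = 13: rhs = 10, matching y values: none (0 points).
  x = 14: rhs = 7, matching y values: none (0 points).
  x = 15: rhs = 3, matching y values: none (0 points).
  x = 16: rhs = 4, matching y values: 2, 15 (2 points).
Total affine count: 14.
Full point count |E(F_17)| = 14 + 1 = 15.
Hasse bound: |15 − (17+1)| = |-3| = 3 ≤ 2√17 ≈ 8.2462 ✓.


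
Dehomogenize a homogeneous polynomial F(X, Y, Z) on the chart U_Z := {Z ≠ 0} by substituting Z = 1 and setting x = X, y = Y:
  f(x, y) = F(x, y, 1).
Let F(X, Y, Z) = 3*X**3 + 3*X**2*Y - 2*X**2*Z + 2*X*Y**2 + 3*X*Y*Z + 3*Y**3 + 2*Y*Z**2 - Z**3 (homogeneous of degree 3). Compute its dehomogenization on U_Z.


f(x, y) = 3*x**3 + 3*x**2*y - 2*x**2 + 2*x*y**2 + 3*x*y + 3*y**3 + 2*y - 1

On U_Z we set Z = 1. Each monomial c·X^i·Y^j·Z^k in F becomes c·x^i·y^j·1^k = c·x^i·y^j.
Substituting Z = 1: F(X, Y, 1) = 3*x**3 + 3*x**2*y - 2*x**2 + 2*x*y**2 + 3*x*y + 3*y**3 + 2*y - 1.
Note: deg(f) ≤ deg(F) = 3; strict inequality happens when F is divisible by Z (lost terms).


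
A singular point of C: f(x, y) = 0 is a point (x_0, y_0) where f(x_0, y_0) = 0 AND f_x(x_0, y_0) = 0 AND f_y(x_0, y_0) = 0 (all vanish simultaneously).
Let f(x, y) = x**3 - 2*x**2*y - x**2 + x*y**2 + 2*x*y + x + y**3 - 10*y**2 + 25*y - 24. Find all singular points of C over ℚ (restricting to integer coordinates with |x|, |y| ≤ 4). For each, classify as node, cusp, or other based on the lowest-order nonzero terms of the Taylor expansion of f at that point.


Singular points: {(2, 3)}; classification: node.

Compute partial derivatives:
  f_x = 3*x**2 - 4*x*y - 2*x + y**2 + 2*y + 1.
  f_y = -2*x**2 + 2*x*y + 2*x + 3*y**2 - 20*y + 25.
Scan x_0 ∈ {−4, ..., 4}. For each x_0, f_y(x_0, y) is a polynomial in y; find its integer roots y ∈ {−4, ..., 4}, then test f_x and f at those candidates.
  x = -4: f_y(-4, y) = 3*y**2 - 28*y - 15; no integer root y with |y| ≤ 4.
  x = -3: f_y(-3, y) = 3*y**2 - 26*y + 1; no integer root y with |y| ≤ 4.
  x = -2: f_y(-2, y) = 3*y**2 - 24*y + 13; no integer root y with |y| ≤ 4.
  x = -1: f_y(-1, y) = 3*y**2 - 22*y + 21; no integer root y with |y| ≤ 4.
  x = 0: f_y(0, y) = 3*y**2 - 20*y + 25; no integer root y with |y| ≤ 4.
  x = 1: f_y(1, y) = 3*y**2 - 18*y + 25; no integer root y with |y| ≤ 4.
  x = 2: f_y(2, y) = 3*y**2 - 16*y + 21; vanishes at y ∈ {3}. (2, 3): f_x = 0, f = 0 — SINGULAR.
  x = 3: f_y(3, y) = 3*y**2 - 14*y + 13; no integer root y with |y| ≤ 4.
  x = 4: f_y(4, y) = 3*y**2 - 12*y + 1; no integer root y with |y| ≤ 4.
Only singular point on the grid: (2, 3).
Classify: substitute x = 2 + u, y = 3 + v and expand: f = u**3 - 2*u**2*v - u**2 + u*v**2 + v**3 + v**2.
No constant or linear terms (consistent with a singular point). Quadratic part: -u**2 + v**2. Cubic part: u**3 - 2*u**2*v + u*v**2 + v**3.
The quadratic part v**2 - u**2 = (v − u)(v + u) splits into two distinct linear factors, so there are two distinct tangent lines y − 3 = ±(x − 2) — this is a node (ordinary double point).
Classification: node.
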